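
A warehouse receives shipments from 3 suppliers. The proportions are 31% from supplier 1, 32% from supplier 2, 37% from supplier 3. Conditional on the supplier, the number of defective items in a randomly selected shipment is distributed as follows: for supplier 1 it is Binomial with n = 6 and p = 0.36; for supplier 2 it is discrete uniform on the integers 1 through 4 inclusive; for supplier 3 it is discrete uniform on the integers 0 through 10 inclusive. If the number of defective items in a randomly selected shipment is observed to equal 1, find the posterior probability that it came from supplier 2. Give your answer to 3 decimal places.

Likelihoods P(X=1 | ·): 1: 0.231928; 2: 0.25; 3: 0.0909091.
Posterior ∝ prior × likelihood. Numerator for 2: 0.32·0.25 = 0.08.
Normalizing constant: 0.31·0.231928 + 0.32·0.25 + 0.37·0.0909091 = 0.185534.
P(2 | observation) = 0.08 / 0.185534 = 0.431188.

0.431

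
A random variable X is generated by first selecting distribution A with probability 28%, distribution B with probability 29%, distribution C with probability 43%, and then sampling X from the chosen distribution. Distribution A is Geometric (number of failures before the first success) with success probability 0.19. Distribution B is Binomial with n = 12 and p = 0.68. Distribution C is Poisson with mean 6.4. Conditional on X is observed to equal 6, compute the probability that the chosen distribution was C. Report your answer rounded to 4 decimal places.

Likelihoods P(X=6 | ·): A: 0.0536616; B: 0.0980901; C: 0.158585.
Posterior ∝ prior × likelihood. Numerator for C: 0.43·0.158585 = 0.0681916.
Normalizing constant: 0.28·0.0536616 + 0.29·0.0980901 + 0.43·0.158585 = 0.111663.
P(C | observation) = 0.0681916 / 0.111663 = 0.610691.

0.6107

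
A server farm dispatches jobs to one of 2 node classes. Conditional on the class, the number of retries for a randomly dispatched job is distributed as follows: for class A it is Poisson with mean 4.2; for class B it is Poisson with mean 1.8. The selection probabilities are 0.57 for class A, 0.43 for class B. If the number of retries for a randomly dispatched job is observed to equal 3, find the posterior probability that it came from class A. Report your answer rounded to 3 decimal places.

0.604

Likelihoods P(X=3 | ·): A: 0.185165; B: 0.160671.
Posterior ∝ prior × likelihood. Numerator for A: 0.57·0.185165 = 0.105544.
Normalizing constant: 0.57·0.185165 + 0.43·0.160671 = 0.174633.
P(A | observation) = 0.105544 / 0.174633 = 0.604379.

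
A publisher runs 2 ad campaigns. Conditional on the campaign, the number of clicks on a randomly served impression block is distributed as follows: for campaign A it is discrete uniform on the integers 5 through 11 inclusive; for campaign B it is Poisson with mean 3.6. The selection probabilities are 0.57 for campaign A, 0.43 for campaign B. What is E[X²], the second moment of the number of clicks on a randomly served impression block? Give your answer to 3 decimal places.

For each component E[X²] = Var + (mean)², giving A: 68; B: 16.56.
Overall E[X²] = 0.57·68 + 0.43·16.56 = 45.8808.

45.881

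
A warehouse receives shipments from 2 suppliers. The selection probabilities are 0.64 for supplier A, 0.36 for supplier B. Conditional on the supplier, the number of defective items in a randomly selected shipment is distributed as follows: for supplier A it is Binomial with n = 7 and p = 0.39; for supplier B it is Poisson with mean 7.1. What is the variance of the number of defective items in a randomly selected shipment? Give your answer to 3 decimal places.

Per component, A: μ=2.73, E[X²]=9.1182; B: μ=7.1, E[X²]=57.51.
E[X] = 0.64·2.73 + 0.36·7.1 = 4.3032.
E[X²] = 0.64·9.1182 + 0.36·57.51 = 26.5392.
Var(X) = E[X²] − (E[X])² = 26.5392 − 18.5175 = 8.02172.

8.022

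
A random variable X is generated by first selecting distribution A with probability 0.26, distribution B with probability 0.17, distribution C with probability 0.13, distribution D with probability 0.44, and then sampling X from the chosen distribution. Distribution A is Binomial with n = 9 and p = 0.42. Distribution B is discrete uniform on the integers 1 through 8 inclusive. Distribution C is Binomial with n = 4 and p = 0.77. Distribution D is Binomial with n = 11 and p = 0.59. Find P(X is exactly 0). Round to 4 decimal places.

0.0023

Conditional on each component, P(X = 0): A: 0.00742766; B: 0; C: 0.00279841; D: 5.50329e-05.
By total probability, P(X = 0) = 0.26·0.00742766 + 0.17·0 + 0.13·0.00279841 + 0.44·5.50329e-05 = 0.0023192.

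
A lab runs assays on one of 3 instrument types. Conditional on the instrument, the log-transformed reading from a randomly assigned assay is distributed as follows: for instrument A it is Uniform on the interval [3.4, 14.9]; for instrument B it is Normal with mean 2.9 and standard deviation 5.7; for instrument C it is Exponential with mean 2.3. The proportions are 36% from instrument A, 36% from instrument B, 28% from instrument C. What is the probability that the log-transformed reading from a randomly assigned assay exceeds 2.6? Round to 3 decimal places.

0.638

Conditional on each instrument, P(X > 2.6): A: 1; B: 0.520987; C: 0.322893.
By total probability, P(X > 2.6) = 0.36·1 + 0.36·0.520987 + 0.28·0.322893 = 0.637965.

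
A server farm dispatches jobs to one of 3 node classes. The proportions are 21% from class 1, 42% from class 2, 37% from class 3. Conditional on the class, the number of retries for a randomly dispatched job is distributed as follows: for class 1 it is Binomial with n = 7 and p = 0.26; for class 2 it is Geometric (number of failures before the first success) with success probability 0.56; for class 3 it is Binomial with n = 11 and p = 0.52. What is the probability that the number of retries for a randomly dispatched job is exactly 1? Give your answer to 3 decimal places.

0.168

Conditional on each class, P(X = 1): 1: 0.298856; 2: 0.2464; 3: 0.00371371.
By total probability, P(X = 1) = 0.21·0.298856 + 0.42·0.2464 + 0.37·0.00371371 = 0.167622.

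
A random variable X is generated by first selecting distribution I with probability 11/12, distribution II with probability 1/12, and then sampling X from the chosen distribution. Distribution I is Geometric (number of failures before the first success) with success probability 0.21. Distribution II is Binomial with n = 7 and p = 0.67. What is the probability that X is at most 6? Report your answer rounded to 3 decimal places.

Conditional on each component, P(X ≤ 6): I: 0.807961; II: 0.939393.
By total probability, P(X ≤ 6) = 0.916667·0.807961 + 0.0833333·0.939393 = 0.818914.

0.819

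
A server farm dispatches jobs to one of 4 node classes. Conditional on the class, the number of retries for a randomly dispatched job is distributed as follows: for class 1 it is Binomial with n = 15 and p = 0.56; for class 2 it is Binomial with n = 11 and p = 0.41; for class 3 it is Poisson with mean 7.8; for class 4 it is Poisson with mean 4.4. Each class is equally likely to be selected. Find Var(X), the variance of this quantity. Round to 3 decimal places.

8.007

Per component, 1: μ=8.4, E[X²]=74.256; 2: μ=4.51, E[X²]=23.001; 3: μ=7.8, E[X²]=68.64; 4: μ=4.4, E[X²]=23.76.
E[X] = 0.25·8.4 + 0.25·4.51 + 0.25·7.8 + 0.25·4.4 = 6.2775.
E[X²] = 0.25·74.256 + 0.25·23.001 + 0.25·68.64 + 0.25·23.76 = 47.4143.
Var(X) = E[X²] − (E[X])² = 47.4143 − 39.407 = 8.00724.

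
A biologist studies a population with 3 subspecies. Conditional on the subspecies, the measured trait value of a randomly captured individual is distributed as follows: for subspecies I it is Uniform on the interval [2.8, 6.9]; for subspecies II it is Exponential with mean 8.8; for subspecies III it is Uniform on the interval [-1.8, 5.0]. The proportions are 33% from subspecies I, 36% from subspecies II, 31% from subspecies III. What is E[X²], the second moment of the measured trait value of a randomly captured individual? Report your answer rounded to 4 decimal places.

For each component E[X²] = Var + (mean)², giving I: 24.9233; II: 154.88; III: 6.41333.
Overall E[X²] = 0.33·24.9233 + 0.36·154.88 + 0.31·6.41333 = 65.9696.

65.9696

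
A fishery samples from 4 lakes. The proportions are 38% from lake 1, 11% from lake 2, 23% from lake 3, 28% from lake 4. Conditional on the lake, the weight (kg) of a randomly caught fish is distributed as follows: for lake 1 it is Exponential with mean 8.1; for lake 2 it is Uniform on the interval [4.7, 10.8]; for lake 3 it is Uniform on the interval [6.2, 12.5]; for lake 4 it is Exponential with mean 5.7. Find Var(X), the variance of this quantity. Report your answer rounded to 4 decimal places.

36.9375

Per component, 1: μ=8.1, E[X²]=131.22; 2: μ=7.75, E[X²]=63.1633; 3: μ=9.35, E[X²]=90.73; 4: μ=5.7, E[X²]=64.98.
E[X] = 0.38·8.1 + 0.11·7.75 + 0.23·9.35 + 0.28·5.7 = 7.677.
E[X²] = 0.38·131.22 + 0.11·63.1633 + 0.23·90.73 + 0.28·64.98 = 95.8739.
Var(X) = E[X²] − (E[X])² = 95.8739 − 58.9363 = 36.9375.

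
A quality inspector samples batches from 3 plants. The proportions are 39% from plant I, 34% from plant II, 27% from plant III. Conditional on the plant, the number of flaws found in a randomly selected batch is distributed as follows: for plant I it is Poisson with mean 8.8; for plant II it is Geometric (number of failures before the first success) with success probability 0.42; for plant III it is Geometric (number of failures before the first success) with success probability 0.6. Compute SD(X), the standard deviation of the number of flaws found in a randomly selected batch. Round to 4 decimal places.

4.3773

Per component, I: μ=8.8, E[X²]=86.24; II: μ=1.38095, E[X²]=5.19501; III: μ=0.666667, E[X²]=1.55556.
E[X] = 0.39·8.8 + 0.34·1.38095 + 0.27·0.666667 = 4.08152.
E[X²] = 0.39·86.24 + 0.34·5.19501 + 0.27·1.55556 = 35.8199.
Var(X) = E[X²] − (E[X])² = 35.8199 − 16.6588 = 19.1611.
SD(X) = √19.1611 = 4.37734.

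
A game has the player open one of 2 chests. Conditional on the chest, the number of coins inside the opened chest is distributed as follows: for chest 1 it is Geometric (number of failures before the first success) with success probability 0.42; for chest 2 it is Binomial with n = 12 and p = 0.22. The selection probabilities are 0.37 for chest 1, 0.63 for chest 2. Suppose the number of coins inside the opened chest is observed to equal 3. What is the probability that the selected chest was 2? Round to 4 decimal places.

Likelihoods P(X=3 | ·): 1: 0.081947; 2: 0.250347.
Posterior ∝ prior × likelihood. Numerator for 2: 0.63·0.250347 = 0.157719.
Normalizing constant: 0.37·0.081947 + 0.63·0.250347 = 0.188039.
P(2 | observation) = 0.157719 / 0.188039 = 0.838755.

0.8388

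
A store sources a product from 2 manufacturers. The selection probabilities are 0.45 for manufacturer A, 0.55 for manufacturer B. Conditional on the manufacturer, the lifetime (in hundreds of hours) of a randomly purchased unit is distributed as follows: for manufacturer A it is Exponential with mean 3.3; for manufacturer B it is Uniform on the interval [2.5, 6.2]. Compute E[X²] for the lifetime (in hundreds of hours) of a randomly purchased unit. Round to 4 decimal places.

For each component E[X²] = Var + (mean)², giving A: 21.78; B: 20.0633.
Overall E[X²] = 0.45·21.78 + 0.55·20.0633 = 20.8358.

20.8358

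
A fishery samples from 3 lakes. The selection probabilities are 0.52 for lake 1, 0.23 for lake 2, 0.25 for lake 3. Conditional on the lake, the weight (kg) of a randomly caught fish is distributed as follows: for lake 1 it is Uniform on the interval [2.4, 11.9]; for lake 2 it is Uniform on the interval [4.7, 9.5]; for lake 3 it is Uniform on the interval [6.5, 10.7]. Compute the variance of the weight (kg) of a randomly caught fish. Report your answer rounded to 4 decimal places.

5.1229

Per component, 1: μ=7.15, E[X²]=58.6433; 2: μ=7.1, E[X²]=52.33; 3: μ=8.6, E[X²]=75.43.
E[X] = 0.52·7.15 + 0.23·7.1 + 0.25·8.6 = 7.501.
E[X²] = 0.52·58.6433 + 0.23·52.33 + 0.25·75.43 = 61.3879.
Var(X) = E[X²] − (E[X])² = 61.3879 − 56.265 = 5.12293.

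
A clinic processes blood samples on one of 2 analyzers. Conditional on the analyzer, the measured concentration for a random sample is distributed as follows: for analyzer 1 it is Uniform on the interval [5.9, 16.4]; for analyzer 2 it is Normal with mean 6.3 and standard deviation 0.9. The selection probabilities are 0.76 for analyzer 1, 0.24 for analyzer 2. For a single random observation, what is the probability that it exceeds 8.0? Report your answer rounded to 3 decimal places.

0.615

Conditional on each analyzer, P(X > 8.0): 1: 0.8; 2: 0.0294534.
By total probability, P(X > 8.0) = 0.76·0.8 + 0.24·0.0294534 = 0.615069.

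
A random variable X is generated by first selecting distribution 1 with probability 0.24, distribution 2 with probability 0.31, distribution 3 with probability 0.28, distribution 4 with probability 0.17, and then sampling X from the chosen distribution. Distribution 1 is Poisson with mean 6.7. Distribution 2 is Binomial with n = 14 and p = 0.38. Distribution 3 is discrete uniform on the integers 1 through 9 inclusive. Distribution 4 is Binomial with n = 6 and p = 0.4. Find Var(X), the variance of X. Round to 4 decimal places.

6.6123

Per component, 1: μ=6.7, E[X²]=51.59; 2: μ=5.32, E[X²]=31.6008; 3: μ=5, E[X²]=31.6667; 4: μ=2.4, E[X²]=7.2.
E[X] = 0.24·6.7 + 0.31·5.32 + 0.28·5 + 0.17·2.4 = 5.0652.
E[X²] = 0.24·51.59 + 0.31·31.6008 + 0.28·31.6667 + 0.17·7.2 = 32.2685.
Var(X) = E[X²] − (E[X])² = 32.2685 − 25.6563 = 6.61226.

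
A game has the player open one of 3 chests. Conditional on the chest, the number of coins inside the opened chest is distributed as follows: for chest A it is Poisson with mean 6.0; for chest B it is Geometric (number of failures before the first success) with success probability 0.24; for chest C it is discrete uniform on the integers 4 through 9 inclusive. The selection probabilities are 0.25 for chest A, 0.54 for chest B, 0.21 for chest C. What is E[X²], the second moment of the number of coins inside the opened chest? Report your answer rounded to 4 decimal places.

32.5250

For each component E[X²] = Var + (mean)², giving A: 42; B: 23.2222; C: 45.1667.
Overall E[X²] = 0.25·42 + 0.54·23.2222 + 0.21·45.1667 = 32.525.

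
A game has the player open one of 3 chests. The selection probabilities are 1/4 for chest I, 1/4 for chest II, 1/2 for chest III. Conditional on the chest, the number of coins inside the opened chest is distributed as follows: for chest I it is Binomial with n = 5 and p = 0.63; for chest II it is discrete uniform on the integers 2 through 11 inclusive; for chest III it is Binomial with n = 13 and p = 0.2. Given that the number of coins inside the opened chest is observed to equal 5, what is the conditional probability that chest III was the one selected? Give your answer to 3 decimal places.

0.410

Likelihoods P(X=5 | ·): I: 0.0992437; II: 0.1; III: 0.0690953.
Posterior ∝ prior × likelihood. Numerator for III: 0.5·0.0690953 = 0.0345476.
Normalizing constant: 0.25·0.0992437 + 0.25·0.1 + 0.5·0.0690953 = 0.0843586.
P(III | observation) = 0.0345476 / 0.0843586 = 0.409533.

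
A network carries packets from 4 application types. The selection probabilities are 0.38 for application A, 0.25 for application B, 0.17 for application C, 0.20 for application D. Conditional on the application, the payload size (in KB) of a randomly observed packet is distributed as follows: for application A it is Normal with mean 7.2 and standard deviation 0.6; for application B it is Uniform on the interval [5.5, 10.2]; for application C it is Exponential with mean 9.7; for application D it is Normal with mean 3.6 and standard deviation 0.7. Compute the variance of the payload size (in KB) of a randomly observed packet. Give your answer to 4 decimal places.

20.4329

Per component, A: μ=7.2, E[X²]=52.2; B: μ=7.85, E[X²]=63.4633; C: μ=9.7, E[X²]=188.18; D: μ=3.6, E[X²]=13.45.
E[X] = 0.38·7.2 + 0.25·7.85 + 0.17·9.7 + 0.2·3.6 = 7.0675.
E[X²] = 0.38·52.2 + 0.25·63.4633 + 0.17·188.18 + 0.2·13.45 = 70.3824.
Var(X) = E[X²] − (E[X])² = 70.3824 − 49.9496 = 20.4329.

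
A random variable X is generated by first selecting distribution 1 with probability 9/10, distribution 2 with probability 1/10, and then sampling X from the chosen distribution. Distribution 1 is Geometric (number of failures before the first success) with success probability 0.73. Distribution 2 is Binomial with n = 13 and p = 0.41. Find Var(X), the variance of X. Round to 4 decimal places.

2.9847

Per component, 1: μ=0.369863, E[X²]=0.64346; 2: μ=5.33, E[X²]=31.5536.
E[X] = 0.9·0.369863 + 0.1·5.33 = 0.865877.
E[X²] = 0.9·0.64346 + 0.1·31.5536 = 3.73447.
Var(X) = E[X²] − (E[X])² = 3.73447 − 0.749742 = 2.98473.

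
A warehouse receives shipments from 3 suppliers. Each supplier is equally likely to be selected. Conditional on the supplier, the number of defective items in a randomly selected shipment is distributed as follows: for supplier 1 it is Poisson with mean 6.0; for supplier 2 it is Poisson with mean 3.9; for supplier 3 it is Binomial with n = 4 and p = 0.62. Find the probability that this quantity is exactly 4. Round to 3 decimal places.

Conditional on each supplier, P(X = 4): 1: 0.133853; 2: 0.195119; 3: 0.147763.
By total probability, P(X = 4) = 0.333333·0.133853 + 0.333333·0.195119 + 0.333333·0.147763 = 0.158912.

0.159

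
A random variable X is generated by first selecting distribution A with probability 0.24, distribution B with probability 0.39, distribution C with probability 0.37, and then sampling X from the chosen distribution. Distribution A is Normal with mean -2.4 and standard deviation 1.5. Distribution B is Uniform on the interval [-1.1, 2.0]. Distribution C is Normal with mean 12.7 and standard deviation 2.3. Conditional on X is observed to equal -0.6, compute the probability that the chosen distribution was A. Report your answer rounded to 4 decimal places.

0.1981

Likelihoods f(-0.6 | ·): A: 0.129457; B: 0.322581; C: 9.50803e-09.
Posterior ∝ prior × likelihood. Numerator for A: 0.24·0.129457 = 0.0310698.
Normalizing constant: 0.24·0.129457 + 0.39·0.322581 + 0.37·9.50803e-09 = 0.156876.
P(A | observation) = 0.0310698 / 0.156876 = 0.198053.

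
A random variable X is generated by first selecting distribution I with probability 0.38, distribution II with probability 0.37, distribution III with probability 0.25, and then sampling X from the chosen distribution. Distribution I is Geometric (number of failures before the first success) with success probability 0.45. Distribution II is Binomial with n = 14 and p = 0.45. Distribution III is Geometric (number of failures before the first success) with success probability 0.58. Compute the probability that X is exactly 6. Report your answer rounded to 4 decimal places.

Conditional on each component, P(X = 6): I: 0.0124563; II: 0.208801; III: 0.00318364.
By total probability, P(X = 6) = 0.38·0.0124563 + 0.37·0.208801 + 0.25·0.00318364 = 0.0827856.

0.0828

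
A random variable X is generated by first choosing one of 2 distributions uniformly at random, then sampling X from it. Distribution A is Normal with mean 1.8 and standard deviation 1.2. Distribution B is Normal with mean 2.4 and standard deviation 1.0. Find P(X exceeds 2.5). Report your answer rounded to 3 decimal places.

0.370

Conditional on each component, P(X > 2.5): A: 0.279834; B: 0.460172.
By total probability, P(X > 2.5) = 0.5·0.279834 + 0.5·0.460172 = 0.370003.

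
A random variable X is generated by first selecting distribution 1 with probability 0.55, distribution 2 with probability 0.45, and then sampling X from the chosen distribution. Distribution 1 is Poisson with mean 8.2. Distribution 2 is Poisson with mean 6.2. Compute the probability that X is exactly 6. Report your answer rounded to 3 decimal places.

Conditional on each component, P(X = 6): 1: 0.115967; 2: 0.1601.
By total probability, P(X = 6) = 0.55·0.115967 + 0.45·0.1601 = 0.135827.

0.136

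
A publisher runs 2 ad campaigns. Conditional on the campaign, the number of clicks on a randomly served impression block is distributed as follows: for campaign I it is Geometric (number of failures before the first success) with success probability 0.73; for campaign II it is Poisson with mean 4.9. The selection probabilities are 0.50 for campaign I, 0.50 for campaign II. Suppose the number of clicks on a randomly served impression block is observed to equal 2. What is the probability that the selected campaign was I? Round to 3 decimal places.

0.373

Likelihoods P(X=2 | ·): I: 0.053217; II: 0.0893962.
Posterior ∝ prior × likelihood. Numerator for I: 0.5·0.053217 = 0.0266085.
Normalizing constant: 0.5·0.053217 + 0.5·0.0893962 = 0.0713066.
P(I | observation) = 0.0266085 / 0.0713066 = 0.373156.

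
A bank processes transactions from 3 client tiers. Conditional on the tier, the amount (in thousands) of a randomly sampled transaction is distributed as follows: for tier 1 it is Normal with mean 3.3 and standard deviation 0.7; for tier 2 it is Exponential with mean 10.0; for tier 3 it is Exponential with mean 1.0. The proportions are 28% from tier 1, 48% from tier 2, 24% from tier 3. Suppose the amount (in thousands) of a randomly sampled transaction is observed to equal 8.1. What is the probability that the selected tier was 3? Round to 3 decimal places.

0.003

Likelihoods f(8.1 | ·): 1: 3.51124e-11; 2: 0.0444858; 3: 0.000303539.
Posterior ∝ prior × likelihood. Numerator for 3: 0.24·0.000303539 = 7.28494e-05.
Normalizing constant: 0.28·3.51124e-11 + 0.48·0.0444858 + 0.24·0.000303539 = 0.021426.
P(3 | observation) = 7.28494e-05 / 0.021426 = 0.00340004.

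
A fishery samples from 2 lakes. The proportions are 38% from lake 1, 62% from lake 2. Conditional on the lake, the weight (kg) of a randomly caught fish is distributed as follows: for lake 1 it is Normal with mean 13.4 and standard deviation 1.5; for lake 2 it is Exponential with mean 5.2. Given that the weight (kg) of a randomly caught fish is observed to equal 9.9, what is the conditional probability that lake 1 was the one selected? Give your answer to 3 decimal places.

Likelihoods f(9.9 | ·): 1: 0.0174813; 2: 0.0286528.
Posterior ∝ prior × likelihood. Numerator for 1: 0.38·0.0174813 = 0.00664288.
Normalizing constant: 0.38·0.0174813 + 0.62·0.0286528 = 0.0244076.
P(1 | observation) = 0.00664288 / 0.0244076 = 0.272164.

0.272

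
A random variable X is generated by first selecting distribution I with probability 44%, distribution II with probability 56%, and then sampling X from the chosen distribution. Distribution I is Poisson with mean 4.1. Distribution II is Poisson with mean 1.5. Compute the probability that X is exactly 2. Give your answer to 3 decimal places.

0.202

Conditional on each component, P(X = 2): I: 0.139293; II: 0.251021.
By total probability, P(X = 2) = 0.44·0.139293 + 0.56·0.251021 = 0.201861.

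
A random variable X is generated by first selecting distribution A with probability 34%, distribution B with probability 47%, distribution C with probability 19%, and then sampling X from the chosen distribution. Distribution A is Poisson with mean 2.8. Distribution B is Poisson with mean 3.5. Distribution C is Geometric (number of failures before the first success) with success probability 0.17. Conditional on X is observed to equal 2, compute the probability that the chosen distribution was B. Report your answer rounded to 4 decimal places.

Likelihoods P(X=2 | ·): A: 0.238375; B: 0.184959; C: 0.117113.
Posterior ∝ prior × likelihood. Numerator for B: 0.47·0.184959 = 0.0869307.
Normalizing constant: 0.34·0.238375 + 0.47·0.184959 + 0.19·0.117113 = 0.19023.
P(B | observation) = 0.0869307 / 0.19023 = 0.456977.

0.4570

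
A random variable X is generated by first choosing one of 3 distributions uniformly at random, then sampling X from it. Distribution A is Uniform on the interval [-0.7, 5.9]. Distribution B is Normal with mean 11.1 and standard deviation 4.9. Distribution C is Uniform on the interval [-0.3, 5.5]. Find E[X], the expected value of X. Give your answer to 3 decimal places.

Component means — A: 2.6; B: 11.1; C: 2.6.
E[X] = 0.333333·2.6 + 0.333333·11.1 + 0.333333·2.6 = 5.43333.

5.433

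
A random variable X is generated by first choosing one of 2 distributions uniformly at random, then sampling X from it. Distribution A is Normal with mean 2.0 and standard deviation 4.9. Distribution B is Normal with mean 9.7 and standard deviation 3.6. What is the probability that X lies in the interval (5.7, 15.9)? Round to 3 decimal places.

Conditional on each component, P(5.7 < X < 15.9): A: 0.222815; B: 0.824225.
By total probability, P(5.7 < X < 15.9) = 0.5·0.222815 + 0.5·0.824225 = 0.52352.

0.524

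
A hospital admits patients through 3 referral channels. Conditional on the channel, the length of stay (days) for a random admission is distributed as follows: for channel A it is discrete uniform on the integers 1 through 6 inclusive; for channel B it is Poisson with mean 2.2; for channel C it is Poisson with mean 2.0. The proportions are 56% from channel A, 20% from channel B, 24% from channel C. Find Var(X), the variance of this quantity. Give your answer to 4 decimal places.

Per component, A: μ=3.5, E[X²]=15.1667; B: μ=2.2, E[X²]=7.04; C: μ=2, E[X²]=6.
E[X] = 0.56·3.5 + 0.2·2.2 + 0.24·2 = 2.88.
E[X²] = 0.56·15.1667 + 0.2·7.04 + 0.24·6 = 11.3413.
Var(X) = E[X²] − (E[X])² = 11.3413 − 8.2944 = 3.04693.

3.0469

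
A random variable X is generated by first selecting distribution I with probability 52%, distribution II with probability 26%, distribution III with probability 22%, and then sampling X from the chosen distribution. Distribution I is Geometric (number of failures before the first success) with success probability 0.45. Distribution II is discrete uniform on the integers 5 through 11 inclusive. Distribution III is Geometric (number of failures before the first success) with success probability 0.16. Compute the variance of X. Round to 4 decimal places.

18.1704

Per component, I: μ=1.22222, E[X²]=4.20988; II: μ=8, E[X²]=68; III: μ=5.25, E[X²]=60.375.
E[X] = 0.52·1.22222 + 0.26·8 + 0.22·5.25 = 3.87056.
E[X²] = 0.52·4.20988 + 0.26·68 + 0.22·60.375 = 33.1516.
Var(X) = E[X²] − (E[X])² = 33.1516 − 14.9812 = 18.1704.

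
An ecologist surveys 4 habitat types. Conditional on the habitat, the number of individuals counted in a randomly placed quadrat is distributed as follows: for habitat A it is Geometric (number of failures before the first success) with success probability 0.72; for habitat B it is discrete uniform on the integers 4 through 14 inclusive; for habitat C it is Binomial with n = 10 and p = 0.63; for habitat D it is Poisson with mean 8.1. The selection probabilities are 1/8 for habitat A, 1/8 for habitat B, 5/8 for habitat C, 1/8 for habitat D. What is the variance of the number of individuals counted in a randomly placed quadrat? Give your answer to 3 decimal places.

Per component, A: μ=0.388889, E[X²]=0.691358; B: μ=9, E[X²]=91; C: μ=6.3, E[X²]=42.021; D: μ=8.1, E[X²]=73.71.
E[X] = 0.125·0.388889 + 0.125·9 + 0.625·6.3 + 0.125·8.1 = 6.12361.
E[X²] = 0.125·0.691358 + 0.125·91 + 0.625·42.021 + 0.125·73.71 = 46.9383.
Var(X) = E[X²] − (E[X])² = 46.9383 − 37.4986 = 9.43968.

9.440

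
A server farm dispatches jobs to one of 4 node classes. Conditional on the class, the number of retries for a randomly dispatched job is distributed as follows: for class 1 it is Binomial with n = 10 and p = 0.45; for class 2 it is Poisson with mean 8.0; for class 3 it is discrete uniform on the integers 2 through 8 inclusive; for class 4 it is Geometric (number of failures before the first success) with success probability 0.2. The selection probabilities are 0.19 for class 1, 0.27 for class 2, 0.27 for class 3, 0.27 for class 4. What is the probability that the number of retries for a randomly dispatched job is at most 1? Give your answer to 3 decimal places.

0.102

Conditional on each class, P(X ≤ 1): 1: 0.0232571; 2: 0.00301916; 3: 0; 4: 0.36.
By total probability, P(X ≤ 1) = 0.19·0.0232571 + 0.27·0.00301916 + 0.27·0 + 0.27·0.36 = 0.102434.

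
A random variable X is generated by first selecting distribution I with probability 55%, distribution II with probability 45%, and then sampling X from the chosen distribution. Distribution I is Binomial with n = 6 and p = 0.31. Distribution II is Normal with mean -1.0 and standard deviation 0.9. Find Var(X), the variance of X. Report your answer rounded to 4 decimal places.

Per component, I: μ=1.86, E[X²]=4.743; II: μ=-1, E[X²]=1.81.
E[X] = 0.55·1.86 + 0.45·-1 = 0.573.
E[X²] = 0.55·4.743 + 0.45·1.81 = 3.42315.
Var(X) = E[X²] − (E[X])² = 3.42315 − 0.328329 = 3.09482.

3.0948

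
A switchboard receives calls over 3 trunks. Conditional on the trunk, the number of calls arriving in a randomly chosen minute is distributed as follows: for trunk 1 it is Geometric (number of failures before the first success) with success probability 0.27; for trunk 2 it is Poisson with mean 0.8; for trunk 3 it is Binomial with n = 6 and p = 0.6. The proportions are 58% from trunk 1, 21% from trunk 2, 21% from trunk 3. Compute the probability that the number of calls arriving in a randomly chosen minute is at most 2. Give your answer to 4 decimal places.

Conditional on each trunk, P(X ≤ 2): 1: 0.610983; 2: 0.952577; 3: 0.1792.
By total probability, P(X ≤ 2) = 0.58·0.610983 + 0.21·0.952577 + 0.21·0.1792 = 0.592043.

0.5920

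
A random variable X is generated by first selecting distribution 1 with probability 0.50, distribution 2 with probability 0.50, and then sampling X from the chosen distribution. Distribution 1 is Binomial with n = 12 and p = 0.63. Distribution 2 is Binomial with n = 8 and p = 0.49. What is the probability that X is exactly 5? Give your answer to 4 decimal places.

0.1422

Conditional on each component, P(X = 5): 1: 0.0746174; 2: 0.209835.
By total probability, P(X = 5) = 0.5·0.0746174 + 0.5·0.209835 = 0.142226.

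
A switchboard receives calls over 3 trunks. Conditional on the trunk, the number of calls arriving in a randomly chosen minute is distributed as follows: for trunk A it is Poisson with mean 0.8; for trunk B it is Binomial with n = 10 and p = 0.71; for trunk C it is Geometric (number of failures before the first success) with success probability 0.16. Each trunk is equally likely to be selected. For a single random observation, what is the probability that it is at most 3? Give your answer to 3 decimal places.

Conditional on each trunk, P(X ≤ 3): A: 0.99092; B: 0.0086507; C: 0.502129.
By total probability, P(X ≤ 3) = 0.333333·0.99092 + 0.333333·0.0086507 + 0.333333·0.502129 = 0.500566.

0.501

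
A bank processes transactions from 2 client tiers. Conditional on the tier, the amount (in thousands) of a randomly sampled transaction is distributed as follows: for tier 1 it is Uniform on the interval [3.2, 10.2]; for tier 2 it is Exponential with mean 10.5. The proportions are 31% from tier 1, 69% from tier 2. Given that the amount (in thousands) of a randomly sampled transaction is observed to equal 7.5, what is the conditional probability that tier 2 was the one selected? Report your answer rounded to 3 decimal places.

Likelihoods f(7.5 | ·): 1: 0.142857; 2: 0.046623.
Posterior ∝ prior × likelihood. Numerator for 2: 0.69·0.046623 = 0.0321699.
Normalizing constant: 0.31·0.142857 + 0.69·0.046623 = 0.0764556.
P(2 | observation) = 0.0321699 / 0.0764556 = 0.420766.

0.421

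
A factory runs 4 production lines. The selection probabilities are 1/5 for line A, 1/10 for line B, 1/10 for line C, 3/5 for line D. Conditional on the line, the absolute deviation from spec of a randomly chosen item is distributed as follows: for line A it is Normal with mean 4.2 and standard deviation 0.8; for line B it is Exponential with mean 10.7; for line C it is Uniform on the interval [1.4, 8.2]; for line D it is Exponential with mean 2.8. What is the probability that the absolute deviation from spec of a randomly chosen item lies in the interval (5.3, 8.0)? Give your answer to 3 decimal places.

0.126

Conditional on each line, P(5.3 < X < 8.0): A: 0.0845647; B: 0.1359; C: 0.397059; D: 0.0932082.
By total probability, P(5.3 < X < 8.0) = 0.2·0.0845647 + 0.1·0.1359 + 0.1·0.397059 + 0.6·0.0932082 = 0.126134.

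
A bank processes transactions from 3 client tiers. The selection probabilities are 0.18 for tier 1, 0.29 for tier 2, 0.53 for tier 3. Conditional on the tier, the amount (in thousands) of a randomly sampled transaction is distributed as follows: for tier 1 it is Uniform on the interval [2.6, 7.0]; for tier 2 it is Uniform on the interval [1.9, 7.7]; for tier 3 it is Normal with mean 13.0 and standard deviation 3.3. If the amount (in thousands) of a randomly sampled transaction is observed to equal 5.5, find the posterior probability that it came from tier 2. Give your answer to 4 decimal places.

0.5222

Likelihoods f(5.5 | ·): 1: 0.227273; 2: 0.172414; 3: 0.00913625.
Posterior ∝ prior × likelihood. Numerator for 2: 0.29·0.172414 = 0.05.
Normalizing constant: 0.18·0.227273 + 0.29·0.172414 + 0.53·0.00913625 = 0.0957513.
P(2 | observation) = 0.05 / 0.0957513 = 0.522186.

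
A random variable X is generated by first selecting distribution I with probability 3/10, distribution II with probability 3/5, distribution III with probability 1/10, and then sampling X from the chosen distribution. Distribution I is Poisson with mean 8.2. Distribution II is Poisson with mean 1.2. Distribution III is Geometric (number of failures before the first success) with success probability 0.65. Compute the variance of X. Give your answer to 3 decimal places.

Per component, I: μ=8.2, E[X²]=75.44; II: μ=1.2, E[X²]=2.64; III: μ=0.538462, E[X²]=1.11834.
E[X] = 0.3·8.2 + 0.6·1.2 + 0.1·0.538462 = 3.23385.
E[X²] = 0.3·75.44 + 0.6·2.64 + 0.1·1.11834 = 24.3278.
Var(X) = E[X²] − (E[X])² = 24.3278 − 10.4578 = 13.8701.

13.870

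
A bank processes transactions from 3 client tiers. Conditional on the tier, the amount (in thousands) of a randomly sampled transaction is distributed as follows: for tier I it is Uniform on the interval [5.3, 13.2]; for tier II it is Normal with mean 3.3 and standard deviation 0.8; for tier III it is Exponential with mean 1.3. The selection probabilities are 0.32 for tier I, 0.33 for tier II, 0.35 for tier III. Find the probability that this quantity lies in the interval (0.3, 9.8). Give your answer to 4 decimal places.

Conditional on each tier, P(0.3 < X < 9.8): I: 0.56962; II: 0.999912; III: 0.79339.
By total probability, P(0.3 < X < 9.8) = 0.32·0.56962 + 0.33·0.999912 + 0.35·0.79339 = 0.789936.

0.7899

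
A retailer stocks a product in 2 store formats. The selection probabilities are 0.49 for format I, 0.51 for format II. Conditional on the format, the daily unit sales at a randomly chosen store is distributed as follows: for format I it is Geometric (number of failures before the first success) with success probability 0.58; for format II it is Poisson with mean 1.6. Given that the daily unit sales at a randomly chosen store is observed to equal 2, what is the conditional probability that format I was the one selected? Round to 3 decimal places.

Likelihoods P(X=2 | ·): I: 0.102312; II: 0.258428.
Posterior ∝ prior × likelihood. Numerator for I: 0.49·0.102312 = 0.0501329.
Normalizing constant: 0.49·0.102312 + 0.51·0.258428 = 0.181931.
P(I | observation) = 0.0501329 / 0.181931 = 0.27556.

0.276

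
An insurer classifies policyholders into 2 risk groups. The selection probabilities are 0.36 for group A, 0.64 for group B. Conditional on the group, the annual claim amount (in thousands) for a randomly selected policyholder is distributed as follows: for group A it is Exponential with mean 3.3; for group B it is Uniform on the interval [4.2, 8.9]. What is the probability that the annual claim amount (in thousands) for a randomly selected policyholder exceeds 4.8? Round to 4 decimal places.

0.6424

Conditional on each group, P(X > 4.8): A: 0.233506; B: 0.87234.
By total probability, P(X > 4.8) = 0.36·0.233506 + 0.64·0.87234 = 0.64236.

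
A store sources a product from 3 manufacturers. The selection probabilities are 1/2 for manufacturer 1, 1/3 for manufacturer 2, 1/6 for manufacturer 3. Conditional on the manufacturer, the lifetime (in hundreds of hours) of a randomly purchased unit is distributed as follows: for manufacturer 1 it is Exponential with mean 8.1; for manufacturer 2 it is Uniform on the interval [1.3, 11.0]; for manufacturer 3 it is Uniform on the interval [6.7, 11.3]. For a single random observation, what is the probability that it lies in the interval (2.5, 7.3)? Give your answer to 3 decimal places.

0.351

Conditional on each manufacturer, P(2.5 < X < 7.3): 1: 0.328376; 2: 0.494845; 3: 0.130435.
By total probability, P(2.5 < X < 7.3) = 0.5·0.328376 + 0.333333·0.494845 + 0.166667·0.130435 = 0.350875.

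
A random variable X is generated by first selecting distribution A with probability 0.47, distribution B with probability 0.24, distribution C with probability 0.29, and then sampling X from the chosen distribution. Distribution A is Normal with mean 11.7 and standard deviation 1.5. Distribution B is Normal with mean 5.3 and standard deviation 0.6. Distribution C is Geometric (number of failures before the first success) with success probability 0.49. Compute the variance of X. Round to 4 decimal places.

23.1289

Per component, A: μ=11.7, E[X²]=139.14; B: μ=5.3, E[X²]=28.45; C: μ=1.04082, E[X²]=3.20741.
E[X] = 0.47·11.7 + 0.24·5.3 + 0.29·1.04082 = 7.07284.
E[X²] = 0.47·139.14 + 0.24·28.45 + 0.29·3.20741 = 73.1539.
Var(X) = E[X²] − (E[X])² = 73.1539 − 50.025 = 23.1289.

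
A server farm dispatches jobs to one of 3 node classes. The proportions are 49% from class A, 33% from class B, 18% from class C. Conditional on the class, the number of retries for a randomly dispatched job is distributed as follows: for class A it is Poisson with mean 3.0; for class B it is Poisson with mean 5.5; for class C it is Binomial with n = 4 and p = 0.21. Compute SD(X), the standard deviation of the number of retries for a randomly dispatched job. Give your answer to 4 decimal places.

Per component, A: μ=3, E[X²]=12; B: μ=5.5, E[X²]=35.75; C: μ=0.84, E[X²]=1.3692.
E[X] = 0.49·3 + 0.33·5.5 + 0.18·0.84 = 3.4362.
E[X²] = 0.49·12 + 0.33·35.75 + 0.18·1.3692 = 17.924.
Var(X) = E[X²] − (E[X])² = 17.924 − 11.8075 = 6.11649.
SD(X) = √6.11649 = 2.47315.

2.4732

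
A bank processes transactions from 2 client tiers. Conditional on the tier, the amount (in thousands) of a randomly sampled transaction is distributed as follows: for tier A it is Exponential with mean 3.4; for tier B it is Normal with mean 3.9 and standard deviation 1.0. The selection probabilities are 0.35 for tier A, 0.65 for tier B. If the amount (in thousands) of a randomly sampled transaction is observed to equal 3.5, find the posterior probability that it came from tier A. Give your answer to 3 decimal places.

Likelihoods f(3.5 | ·): A: 0.105064; B: 0.36827.
Posterior ∝ prior × likelihood. Numerator for A: 0.35·0.105064 = 0.0367723.
Normalizing constant: 0.35·0.105064 + 0.65·0.36827 = 0.276148.
P(A | observation) = 0.0367723 / 0.276148 = 0.133162.

0.133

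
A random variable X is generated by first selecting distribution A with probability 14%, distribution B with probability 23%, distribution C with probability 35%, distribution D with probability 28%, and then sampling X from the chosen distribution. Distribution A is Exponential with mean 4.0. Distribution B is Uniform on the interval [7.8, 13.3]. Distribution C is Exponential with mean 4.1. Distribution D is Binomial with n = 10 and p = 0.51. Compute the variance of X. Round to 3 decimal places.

16.192

Per component, A: μ=4, E[X²]=32; B: μ=10.55, E[X²]=113.823; C: μ=4.1, E[X²]=33.62; D: μ=5.1, E[X²]=28.509.
E[X] = 0.14·4 + 0.23·10.55 + 0.35·4.1 + 0.28·5.1 = 5.8495.
E[X²] = 0.14·32 + 0.23·113.823 + 0.35·33.62 + 0.28·28.509 = 50.4089.
Var(X) = E[X²] − (E[X])² = 50.4089 − 34.2167 = 16.1922.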